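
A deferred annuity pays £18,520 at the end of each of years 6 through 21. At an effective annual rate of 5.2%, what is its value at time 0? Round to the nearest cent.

PV at t=5 (ordinary 16-year annuity): 18520 × a(16|0.052) = 18520 × 10.685125 = 197,888.5111
PV₀ = 197,888.5111 / (1+0.052)^5 = 197,888.5111 / 1.288483 = 153,582.5527

£153,582.55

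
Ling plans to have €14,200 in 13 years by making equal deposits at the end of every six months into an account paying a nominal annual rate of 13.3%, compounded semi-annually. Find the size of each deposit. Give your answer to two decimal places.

€217.93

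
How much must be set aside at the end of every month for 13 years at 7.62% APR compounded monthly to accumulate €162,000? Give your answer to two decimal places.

€610.71

Periodic rate i = 0.0762/12 = 0.00635; n = 13 × 12 = 156 periods.
FV-annuity factor = 265.264432; PMT = 162000 / 265.264432 = 610.7114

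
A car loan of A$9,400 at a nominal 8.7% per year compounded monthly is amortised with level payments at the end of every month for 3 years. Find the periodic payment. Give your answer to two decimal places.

i = 0.087/12 = 0.00725 per month; n = 3·12 = 36.
Annuity-PV factor = 31.585305; PMT = 9400 / 31.585305 = 297.6068

A$297.61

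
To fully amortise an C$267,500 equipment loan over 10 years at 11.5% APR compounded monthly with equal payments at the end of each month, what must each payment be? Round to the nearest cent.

C$3,760.93

With 12 periods per year: i = 0.00958333, n = 120.
PMT = 267500 / ( [1 − (1+0.00958333)^(−120)] / 0.00958333 ) = 267500 / 71.126060 = 3,760.9281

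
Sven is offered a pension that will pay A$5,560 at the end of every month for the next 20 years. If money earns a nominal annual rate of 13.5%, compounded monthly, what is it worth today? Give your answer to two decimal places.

Periodic rate i = 0.135/12 = 0.01125; n = 20 × 12 = 240 periods.
PV = 5560 × [1 − (1+0.01125)^(−240)] / 0.01125 = 5560 × 82.824331 = 460,503.2786

A$460,503.28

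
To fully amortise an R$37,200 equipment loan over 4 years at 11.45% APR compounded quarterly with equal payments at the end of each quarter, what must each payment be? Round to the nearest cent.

R$2,930.48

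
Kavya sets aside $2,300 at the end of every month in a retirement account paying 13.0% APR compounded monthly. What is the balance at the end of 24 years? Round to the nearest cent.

$4,515,692.85

Periodic rate i = 0.13/12 = 0.0108333; n = 24 × 12 = 288 periods.
FV = 2300 × [(1+0.0108333)^288 − 1] / 0.0108333 = 2300 × 1963.344717 = 4,515,692.8492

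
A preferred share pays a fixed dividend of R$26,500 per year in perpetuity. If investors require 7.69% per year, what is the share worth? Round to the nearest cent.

R$344,603.38

PV = PMT / i = 26500 / 0.0769 = 344,603.3810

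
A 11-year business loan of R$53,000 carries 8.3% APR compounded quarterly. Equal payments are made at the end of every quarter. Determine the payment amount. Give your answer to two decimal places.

i = 0.083/4 = 0.02075 per quarter; n = 11·4 = 44.
PMT = 53000 / ( [1 − (1+0.02075)^(−44)] / 0.02075 ) = 53000 / 28.670569 = 1,848.5856

R$1,848.59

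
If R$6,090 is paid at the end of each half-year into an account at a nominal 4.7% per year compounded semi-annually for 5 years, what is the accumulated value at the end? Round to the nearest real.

R$67,761

Periodic rate i = 0.047/2 = 0.0235; n = 5 × 2 = 10 periods.
FV = 6090 × [(1+0.0235)^10 − 1] / 0.0235 = 6090 × 11.126574 = 67,760.8340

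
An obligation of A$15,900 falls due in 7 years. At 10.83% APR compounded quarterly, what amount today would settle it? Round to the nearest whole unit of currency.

A$7,526

i = 0.1083/4 = 0.027075 per quarter; n = 7·4 = 28.
PV = 15,900 / (1 + 0.027075)^28 = 15,900 / 2.112810 = 7,525.5231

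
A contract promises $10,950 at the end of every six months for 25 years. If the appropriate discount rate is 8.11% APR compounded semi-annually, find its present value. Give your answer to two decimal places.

$233,030.70

Periodic rate i = 0.0811/2 = 0.04055; n = 25 × 2 = 50 periods.
PV = 10950 × [1 − (1+0.04055)^(−50)] / 0.04055 = 10950 × 21.281342 = 233,030.6984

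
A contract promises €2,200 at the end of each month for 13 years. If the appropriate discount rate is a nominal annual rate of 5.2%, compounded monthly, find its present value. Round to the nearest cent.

€249,078.46

With 12 periods per year: i = 0.00433333, n = 156.
Annuity factor a(156|0.00433333) = 113.217481; PV = 2200 × 113.217481 = 249,078.4584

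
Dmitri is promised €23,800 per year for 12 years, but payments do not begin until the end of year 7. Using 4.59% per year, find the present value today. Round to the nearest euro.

€164,942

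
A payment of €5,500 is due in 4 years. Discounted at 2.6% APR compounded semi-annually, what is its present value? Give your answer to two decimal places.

i = 0.026/2 = 0.013 per half-year; n = 4·2 = 8.
Discount factor = (1+0.013)^(−8) = 0.901829; PV = 5,500 × 0.901829 = 4,960.0622

€4,960.06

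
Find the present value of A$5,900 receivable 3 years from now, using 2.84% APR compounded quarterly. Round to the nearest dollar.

Periodic rate i = 0.0284/4 = 0.0071; n = 3 × 4 = 12 periods.
Discount factor = (1+0.0071)^(−12) = 0.918605; PV = 5,900 × 0.918605 = 5,419.7700

A$5,420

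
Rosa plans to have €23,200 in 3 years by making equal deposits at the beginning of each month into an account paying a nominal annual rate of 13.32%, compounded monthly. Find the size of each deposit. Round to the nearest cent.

i = 0.1332/12 = 0.0111 per month; n = 3·12 = 36.
PMT = 23200 / ( [(1+0.0111)^36 − 1] / 0.0111 × (1+i) ) = 23200 / 44.447296 = 521.9665

€521.97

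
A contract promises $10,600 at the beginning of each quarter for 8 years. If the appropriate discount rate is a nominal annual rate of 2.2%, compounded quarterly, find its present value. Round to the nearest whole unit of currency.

$311,954

i = 0.022/4 = 0.0055 per quarter; n = 8·4 = 32.
PV = 10600 × [1 − (1+0.0055)^(−32)] / 0.0055 × (1+i) = 10600 × 29.429616 = 311,953.9267
(annuity-due: payments at period start, so ×(1+i).)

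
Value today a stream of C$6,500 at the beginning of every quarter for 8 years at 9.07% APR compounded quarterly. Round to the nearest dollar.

C$150,106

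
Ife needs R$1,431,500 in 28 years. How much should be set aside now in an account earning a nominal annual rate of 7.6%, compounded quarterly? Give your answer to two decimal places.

With 4 periods per year: i = 0.019, n = 112.
Discount factor = (1+0.019)^(−112) = 0.121476; PV = 1,431,500 × 0.121476 = 173,893.2577

R$173,893.26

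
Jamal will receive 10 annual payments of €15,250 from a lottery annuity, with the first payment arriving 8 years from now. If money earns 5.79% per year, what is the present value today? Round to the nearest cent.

€76,449.14

PV at t=7 (ordinary 10-year annuity): 15250 × a(10|0.0579) = 15250 × 7.433872 = 113,366.5467
Discount back 7 years: 113,366.5467 × (1+0.0579)^(−7) = 113,366.5467 × 0.674354 = 76,449.1388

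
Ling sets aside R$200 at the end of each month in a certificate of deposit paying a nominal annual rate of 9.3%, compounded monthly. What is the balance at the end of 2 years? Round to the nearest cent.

With 12 periods per year: i = 0.00775, n = 24.
FV = PMT · [(1+i)^n − 1] / i = 200 · 26.265670 = 5,253.1340

R$5,253.13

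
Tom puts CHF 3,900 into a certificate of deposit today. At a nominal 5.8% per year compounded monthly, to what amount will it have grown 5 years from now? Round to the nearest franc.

CHF 5,208

i = 0.058/12 = 0.00483333 per month; n = 5·12 = 60.
FV = PV·(1+i)^n = 3,900 × 1.335494 = 5,208.4274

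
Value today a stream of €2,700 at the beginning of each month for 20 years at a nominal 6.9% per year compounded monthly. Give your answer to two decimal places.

With 12 periods per year: i = 0.00575, n = 240.
PV = 2700 × [1 − (1+0.00575)^(−240)] / 0.00575 × (1+i) = 2700 × 130.734408 = 352,982.9015
(Beginning-of-period payments → annuity-due factor ×(1+i).)

€352,982.90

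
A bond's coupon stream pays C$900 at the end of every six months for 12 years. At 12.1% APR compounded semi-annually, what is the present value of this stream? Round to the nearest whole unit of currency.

With 2 periods per year: i = 0.0605, n = 24.
Annuity factor a(24|0.0605) = 12.492579; PV = 900 × 12.492579 = 11,243.3209

C$11,243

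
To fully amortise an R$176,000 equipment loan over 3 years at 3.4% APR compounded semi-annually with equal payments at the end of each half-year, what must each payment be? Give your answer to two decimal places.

R$31,103.18

With 2 periods per year: i = 0.017, n = 6.
PMT = 176000 / ( [1 − (1+0.017)^(−6)] / 0.017 ) = 176000 / 5.658585 = 31,103.1801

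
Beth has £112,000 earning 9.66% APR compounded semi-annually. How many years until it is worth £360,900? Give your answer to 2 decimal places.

12.40 years

Periodic rate i = 0.0966/2 = 0.0483.
n = ln(360900/112000) / ln(1+0.0483) = ln(3.22232) / 0.047170 = 24.8062 half-years
= 24.8062/2 years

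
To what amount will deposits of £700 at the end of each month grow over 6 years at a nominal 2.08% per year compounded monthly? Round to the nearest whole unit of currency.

£53,631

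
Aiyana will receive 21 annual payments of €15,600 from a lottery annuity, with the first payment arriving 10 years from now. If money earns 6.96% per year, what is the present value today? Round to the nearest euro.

Value one period before first payment (t=9): 15600 × [1 − (1+0.0696)^(−21)] / 0.0696 = 15600 × 10.870447 = 169,578.9715
PV₀ = 169,578.9715 / (1+0.0696)^9 = 169,578.9715 / 1.832283 = 92,550.6448

€92,551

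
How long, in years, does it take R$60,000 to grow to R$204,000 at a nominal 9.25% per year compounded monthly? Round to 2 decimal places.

Periodic rate i = 0.0925/12 = 0.00770833.
n = ln(204000/60000) / ln(1+0.00770833) = ln(3.40000) / 0.007679 = 159.3712 months
= 159.3712/12 years

13.28 years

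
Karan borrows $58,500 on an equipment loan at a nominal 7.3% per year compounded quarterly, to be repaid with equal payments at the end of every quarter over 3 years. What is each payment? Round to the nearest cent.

$5,472.46

Periodic rate i = 0.073/4 = 0.01825; n = 3 × 4 = 12 periods.
PMT = 58500 / ( [1 − (1+0.01825)^(−12)] / 0.01825 ) = 58500 / 10.689898 = 5,472.4561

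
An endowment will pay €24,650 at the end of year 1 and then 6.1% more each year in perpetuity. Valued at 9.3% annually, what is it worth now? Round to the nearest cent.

PV = PMT / (i − g) = 24650 / (0.093 − 0.061) = 24650 / 0.032000 = 770,312.5000

€770,312.50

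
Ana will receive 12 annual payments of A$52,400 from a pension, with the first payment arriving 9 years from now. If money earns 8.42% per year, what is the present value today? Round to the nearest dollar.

A$202,398

PV at t=8 (ordinary 12-year annuity): 52400 × a(12|0.0842) = 52400 × 7.374800 = 386,439.5129
Discount back 8 years: 386,439.5129 × (1+0.0842)^(−8) = 386,439.5129 × 0.523751 = 202,398.0400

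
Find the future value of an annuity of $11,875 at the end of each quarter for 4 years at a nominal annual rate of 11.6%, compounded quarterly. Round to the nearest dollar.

$237,483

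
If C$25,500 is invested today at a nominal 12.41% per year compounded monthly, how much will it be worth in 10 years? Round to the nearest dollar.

Periodic rate i = 0.1241/12 = 0.0103417; n = 10 × 12 = 120 periods.
FV = 25,500 × (1 + 0.0103417)^120 = 87,645.9452

C$87,646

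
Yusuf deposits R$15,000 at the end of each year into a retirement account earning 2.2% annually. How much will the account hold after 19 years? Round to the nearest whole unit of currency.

Accumulation factor s(19|0.022) = 23.275137; FV = 15000 × 23.275137 = 349,127.0597

R$349,127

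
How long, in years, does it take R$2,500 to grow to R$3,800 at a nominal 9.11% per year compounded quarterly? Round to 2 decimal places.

Periodic rate i = 0.0911/4 = 0.022775.
(1+i)^n = 3800/2500 = 1.52000, so n = ln 1.52000 / ln 1.02277 = 18.5932 quarters
= 18.5932/4 years

4.65 years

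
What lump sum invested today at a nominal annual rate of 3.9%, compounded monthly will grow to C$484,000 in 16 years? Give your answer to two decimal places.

C$259,588.25

i = 0.039/12 = 0.00325 per month; n = 16·12 = 192.
PV = 484,000 / (1 + 0.00325)^192 = 484,000 / 1.864491 = 259,588.2482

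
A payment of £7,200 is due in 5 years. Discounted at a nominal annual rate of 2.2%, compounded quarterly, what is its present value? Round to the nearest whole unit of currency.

With 4 periods per year: i = 0.0055, n = 20.
PV = 7,200 / (1 + 0.0055)^20 = 7,200 / 1.115942 = 6,451.9501

£6,452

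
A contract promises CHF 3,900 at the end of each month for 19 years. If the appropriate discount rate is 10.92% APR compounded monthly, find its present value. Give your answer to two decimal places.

Periodic rate i = 0.1092/12 = 0.0091; n = 19 × 12 = 228 periods.
Annuity factor a(228|0.0091) = 95.959838; PV = 3900 × 95.959838 = 374,243.3673

CHF 374,243.37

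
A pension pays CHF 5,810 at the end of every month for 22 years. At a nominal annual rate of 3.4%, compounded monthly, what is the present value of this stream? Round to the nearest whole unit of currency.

With 12 periods per year: i = 0.00283333, n = 264.
PV = PMT · [1 − (1+i)^(−n)] / i = 5810 · 185.713022 = 1,078,992.6588

CHF 1,078,993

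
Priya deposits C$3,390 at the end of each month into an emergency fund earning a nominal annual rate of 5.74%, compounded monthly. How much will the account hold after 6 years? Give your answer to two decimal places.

C$290,560.66

Periodic rate i = 0.0574/12 = 0.00478333; n = 6 × 12 = 72 periods.
FV = 3390 × [(1+0.00478333)^72 − 1] / 0.00478333 = 3390 × 85.711109 = 290,560.6592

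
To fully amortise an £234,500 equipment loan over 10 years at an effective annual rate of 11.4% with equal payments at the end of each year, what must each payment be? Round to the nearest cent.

£40,488.66

PMT = 234500 / ( [1 − (1+0.114)^(−10)] / 0.114 ) = 234500 / 5.791745 = 40,488.6630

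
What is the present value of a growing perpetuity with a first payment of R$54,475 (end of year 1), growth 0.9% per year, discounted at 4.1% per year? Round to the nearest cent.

R$1,702,343.75

PV = D₁/(r − g) = 54475/(0.041 − 0.009) = 1,702,343.7500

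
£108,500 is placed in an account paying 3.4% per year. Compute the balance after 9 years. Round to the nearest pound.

£146,593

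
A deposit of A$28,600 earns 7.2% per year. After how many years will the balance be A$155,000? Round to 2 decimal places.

(1+i)^n = 155000/28600 = 5.41958, so n = ln 5.41958 / ln 1.072 = 24.3077 years

24.31 years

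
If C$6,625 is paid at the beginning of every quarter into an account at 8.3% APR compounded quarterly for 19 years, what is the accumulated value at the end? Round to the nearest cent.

i = 0.083/4 = 0.02075 per quarter; n = 19·4 = 76.
Accumulation factor s(76|0.02075) × (1+i) = 185.108595; FV = 6625 × 185.108595 = 1,226,344.4420
Payments are at the start of each period, so multiply by (1+i).

C$1,226,344.44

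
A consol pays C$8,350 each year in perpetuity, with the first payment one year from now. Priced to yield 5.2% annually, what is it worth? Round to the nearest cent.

PV = C/r = 8350/0.052 = 160,576.9231

C$160,576.92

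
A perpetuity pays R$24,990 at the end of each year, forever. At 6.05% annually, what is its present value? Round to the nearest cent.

R$413,057.85

PV = PMT / i = 24990 / 0.0605 = 413,057.8512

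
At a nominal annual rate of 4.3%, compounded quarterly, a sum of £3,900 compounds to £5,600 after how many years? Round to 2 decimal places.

Periodic rate i = 0.043/4 = 0.01075.
n = ln(5600/3900) / ln(1+0.01075) = ln(1.43590) / 0.010693 = 33.8355 quarters
= 33.8355/4 years

8.46 years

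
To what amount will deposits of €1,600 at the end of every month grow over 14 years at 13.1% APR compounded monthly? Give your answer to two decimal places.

€761,694.42

i = 0.131/12 = 0.0109167 per month; n = 14·12 = 168.
FV = PMT · [(1+i)^n − 1] / i = 1600 · 476.059012 = 761,694.4185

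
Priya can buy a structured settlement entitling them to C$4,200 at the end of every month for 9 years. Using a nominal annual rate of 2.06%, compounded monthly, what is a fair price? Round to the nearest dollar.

i = 0.0206/12 = 0.00171667 per month; n = 9·12 = 108.
PV = PMT · [1 − (1+i)^(−n)] / i = 4200 · 98.502540 = 413,710.6683

C$413,711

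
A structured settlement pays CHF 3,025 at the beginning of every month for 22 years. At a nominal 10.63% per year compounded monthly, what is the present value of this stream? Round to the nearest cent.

CHF 310,934.93

Periodic rate i = 0.1063/12 = 0.00885833; n = 22 × 12 = 264 periods.
PV = 3025 × [1 − (1+0.00885833)^(−264)] / 0.00885833 × (1+i) = 3025 × 102.788406 = 310,934.9289
Payments are at the start of each period, so multiply by (1+i).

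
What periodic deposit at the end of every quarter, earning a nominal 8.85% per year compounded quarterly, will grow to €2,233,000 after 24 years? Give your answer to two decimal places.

With 4 periods per year: i = 0.022125, n = 96.
FV-annuity factor = 324.206396; PMT = 2.233e+06 / 324.206396 = 6,887.5877

€6,887.59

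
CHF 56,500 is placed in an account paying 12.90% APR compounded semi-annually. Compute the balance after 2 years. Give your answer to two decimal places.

CHF 72,548.95

With 2 periods per year: i = 0.0645, n = 4.
56,500 × (1+0.0645)^4 = 56,500 × 1.284052 = 72,548.9466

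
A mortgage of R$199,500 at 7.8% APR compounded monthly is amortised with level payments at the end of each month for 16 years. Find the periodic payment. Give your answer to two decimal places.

R$1,821.89

i = 0.078/12 = 0.0065 per month; n = 16·12 = 192.
Annuity-PV factor = 109.501524; PMT = 199500 / 109.501524 = 1,821.8924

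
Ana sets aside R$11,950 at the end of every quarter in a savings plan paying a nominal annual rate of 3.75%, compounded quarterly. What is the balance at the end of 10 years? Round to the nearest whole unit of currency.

R$576,725

Periodic rate i = 0.0375/4 = 0.009375; n = 10 × 4 = 40 periods.
FV = 11950 × [(1+0.009375)^40 − 1] / 0.009375 = 11950 × 48.261537 = 576,725.3613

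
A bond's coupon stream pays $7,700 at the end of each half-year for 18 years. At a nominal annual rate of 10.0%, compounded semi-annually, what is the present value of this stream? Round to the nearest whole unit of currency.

i = 0.1/2 = 0.05 per half-year; n = 18·2 = 36.
Annuity factor a(36|0.05) = 16.546852; PV = 7700 × 16.546852 = 127,410.7581

$127,411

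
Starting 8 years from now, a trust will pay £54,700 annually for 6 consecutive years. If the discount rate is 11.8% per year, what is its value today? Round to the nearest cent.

Value one period before first payment (t=7): 54700 × [1 − (1+0.118)^(−6)] / 0.118 = 54700 × 4.134802 = 226,173.6526
Discount back 7 years: 226,173.6526 × (1+0.118)^(−7) = 226,173.6526 × 0.458044 = 103,597.5267

£103,597.53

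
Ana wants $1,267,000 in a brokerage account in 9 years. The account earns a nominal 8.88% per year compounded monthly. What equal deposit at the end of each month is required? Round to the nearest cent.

With 12 periods per year: i = 0.0074, n = 108.
FV-annuity factor = 164.490181; PMT = 1.267e+06 / 164.490181 = 7,702.5874

$7,702.59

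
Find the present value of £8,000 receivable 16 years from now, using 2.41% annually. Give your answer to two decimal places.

PV = FV·(1+i)^(−n) = 8,000 × 0.683160 = 5,465.2764

£5,465.28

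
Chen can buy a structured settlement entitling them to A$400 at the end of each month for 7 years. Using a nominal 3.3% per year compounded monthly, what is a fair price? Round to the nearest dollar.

i = 0.033/12 = 0.00275 per month; n = 7·12 = 84.
PV = 400 × [1 − (1+0.00275)^(−84)] / 0.00275 = 400 × 74.912307 = 29,964.9227

A$29,965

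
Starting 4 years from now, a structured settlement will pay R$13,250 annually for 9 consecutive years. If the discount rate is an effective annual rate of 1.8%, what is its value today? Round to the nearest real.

Value one period before first payment (t=3): 13250 × [1 − (1+0.018)^(−9)] / 0.018 = 13250 × 8.240703 = 109,189.3121
PV₀ = 109,189.3121 / (1+0.018)^3 = 109,189.3121 / 1.054978 = 103,499.1531

R$103,499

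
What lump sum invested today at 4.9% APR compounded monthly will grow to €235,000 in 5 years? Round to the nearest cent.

With 12 periods per year: i = 0.00408333, n = 60.
PV = 235,000 / (1 + 0.00408333)^60 = 235,000 / 1.276984 = 184,027.3458

€184,027.35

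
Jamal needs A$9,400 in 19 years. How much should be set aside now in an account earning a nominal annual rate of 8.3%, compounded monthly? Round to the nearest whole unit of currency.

i = 0.083/12 = 0.00691667 per month; n = 19·12 = 228.
PV = 9,400 / (1 + 0.00691667)^228 = 9,400 / 4.814206 = 1,952.5544

A$1,953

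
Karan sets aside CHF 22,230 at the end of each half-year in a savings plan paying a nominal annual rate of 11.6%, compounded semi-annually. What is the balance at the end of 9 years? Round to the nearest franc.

i = 0.116/2 = 0.058 per half-year; n = 9·2 = 18.
FV = 22230 × [(1+0.058)^18 − 1] / 0.058 = 22230 × 30.326526 = 674,158.6673

CHF 674,159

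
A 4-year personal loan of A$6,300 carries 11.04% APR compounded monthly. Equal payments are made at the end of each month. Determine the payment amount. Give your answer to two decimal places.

Periodic rate i = 0.1104/12 = 0.0092; n = 4 × 12 = 48 periods.
PMT = 6300 / ( [1 − (1+0.0092)^(−48)] / 0.0092 ) = 6300 / 38.662357 = 162.9492

A$162.95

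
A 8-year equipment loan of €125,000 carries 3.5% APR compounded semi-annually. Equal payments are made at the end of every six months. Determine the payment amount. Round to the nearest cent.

Periodic rate i = 0.035/2 = 0.0175; n = 8 × 2 = 16 periods.
PMT = 125000 / ( [1 − (1+0.0175)^(−16)] / 0.0175 ) = 125000 / 13.850497 = 9,024.9471

€9,024.95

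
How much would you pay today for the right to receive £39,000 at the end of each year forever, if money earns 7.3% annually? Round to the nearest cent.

PV = C/r = 39000/0.073 = 534,246.5753

£534,246.58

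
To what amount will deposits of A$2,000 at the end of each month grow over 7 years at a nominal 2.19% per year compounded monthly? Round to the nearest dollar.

i = 0.0219/12 = 0.001825 per month; n = 7·12 = 84.
Accumulation factor s(84|0.001825) = 90.691384; FV = 2000 × 90.691384 = 181,382.7688

A$181,383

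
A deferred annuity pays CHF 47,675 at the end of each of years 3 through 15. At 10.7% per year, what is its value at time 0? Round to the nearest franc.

PV at t=2 (ordinary 13-year annuity): 47675 × a(13|0.107) = 47675 × 6.852939 = 326,713.8492
PV₀ = 326,713.8492 / (1+0.107)^2 = 326,713.8492 / 1.225449 = 266,607.4632

CHF 266,607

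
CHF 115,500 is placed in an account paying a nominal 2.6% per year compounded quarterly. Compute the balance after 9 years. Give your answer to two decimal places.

CHF 145,840.46

i = 0.026/4 = 0.0065 per quarter; n = 9·4 = 36.
115,500 × (1+0.0065)^36 = 115,500 × 1.262688 = 145,840.4636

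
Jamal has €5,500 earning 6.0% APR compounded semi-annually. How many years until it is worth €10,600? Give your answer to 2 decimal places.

11.10 years

Periodic rate i = 0.06/2 = 0.03.
n = ln(10600/5500) / ln(1+0.03) = ln(1.92727) / 0.029559 = 22.1966 half-years
= 22.1966/2 years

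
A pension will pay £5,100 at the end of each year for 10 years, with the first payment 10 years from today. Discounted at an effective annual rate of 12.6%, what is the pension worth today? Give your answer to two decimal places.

£9,664.96

Value one period before first payment (t=9): 5100 × [1 − (1+0.126)^(−10)] / 0.126 = 5100 × 5.514110 = 28,121.9592
Discount back 9 years: 28,121.9592 × (1+0.126)^(−9) = 28,121.9592 × 0.343680 = 9,664.9600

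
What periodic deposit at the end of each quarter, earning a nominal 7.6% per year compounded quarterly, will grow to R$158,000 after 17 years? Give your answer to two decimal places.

With 4 periods per year: i = 0.019, n = 68.
PMT = 158000 / ( [(1+0.019)^68 − 1] / 0.019 ) = 158000 / 136.642400 = 1,156.3029

R$1,156.30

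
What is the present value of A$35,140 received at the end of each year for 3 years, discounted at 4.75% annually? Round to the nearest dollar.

PV = PMT · [1 − (1+i)^(−n)] / i = 35140 · 2.736055 = 96,144.9884

A$96,145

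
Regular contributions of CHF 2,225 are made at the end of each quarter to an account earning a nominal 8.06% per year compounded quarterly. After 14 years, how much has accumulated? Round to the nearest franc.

CHF 227,053

With 4 periods per year: i = 0.02015, n = 56.
FV = PMT · [(1+i)^n − 1] / i = 2225 · 102.046106 = 227,052.5867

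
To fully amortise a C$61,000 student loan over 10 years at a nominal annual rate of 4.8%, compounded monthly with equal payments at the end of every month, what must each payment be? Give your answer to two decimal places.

With 12 periods per year: i = 0.004, n = 120.
PMT = 61000 / ( [1 − (1+0.004)^(−120)] / 0.004 ) = 61000 / 95.155968 = 641.0528

C$641.05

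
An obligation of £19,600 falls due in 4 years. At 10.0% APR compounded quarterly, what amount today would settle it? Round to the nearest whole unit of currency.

With 4 periods per year: i = 0.025, n = 16.
PV = 19,600 / (1 + 0.025)^16 = 19,600 / 1.484506 = 13,203.0487

£13,203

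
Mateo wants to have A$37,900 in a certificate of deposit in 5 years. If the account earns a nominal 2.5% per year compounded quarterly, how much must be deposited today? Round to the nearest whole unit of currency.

With 4 periods per year: i = 0.00625, n = 20.
Discount factor = (1+0.00625)^(−20) = 0.882840; PV = 37,900 × 0.882840 = 33,459.6460

A$33,460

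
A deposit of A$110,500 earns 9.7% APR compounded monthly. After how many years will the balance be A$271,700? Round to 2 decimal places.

9.31 years

Periodic rate i = 0.097/12 = 0.00808333.
(1+i)^n = 271700/110500 = 2.45882, so n = ln 2.45882 / ln 1.00808 = 111.7502 months
= 111.7502/12 years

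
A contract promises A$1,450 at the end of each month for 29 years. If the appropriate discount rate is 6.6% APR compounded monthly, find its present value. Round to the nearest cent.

i = 0.066/12 = 0.0055 per month; n = 29·12 = 348.
PV = 1450 × [1 − (1+0.0055)^(−348)] / 0.0055 = 1450 × 154.860954 = 224,548.3829

A$224,548.38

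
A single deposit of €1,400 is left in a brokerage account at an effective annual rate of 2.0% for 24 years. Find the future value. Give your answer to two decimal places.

€2,251.81

FV = 1,400 × (1 + 0.02)^24 = 2,251.8121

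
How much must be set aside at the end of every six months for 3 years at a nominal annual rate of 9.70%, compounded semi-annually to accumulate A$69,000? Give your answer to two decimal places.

Periodic rate i = 0.097/2 = 0.0485; n = 3 × 2 = 6 periods.
PMT = 69000 / ( [(1+0.0485)^6 − 1] / 0.0485 ) = 69000 / 6.776290 = 10,182.5634

A$10,182.56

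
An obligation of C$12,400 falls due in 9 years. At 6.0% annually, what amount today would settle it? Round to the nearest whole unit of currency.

C$7,340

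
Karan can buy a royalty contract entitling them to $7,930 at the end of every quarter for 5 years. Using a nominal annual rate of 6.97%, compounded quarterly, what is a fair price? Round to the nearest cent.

$132,947.58

Periodic rate i = 0.0697/4 = 0.017425; n = 5 × 4 = 20 periods.
Annuity factor a(20|0.017425) = 16.765143; PV = 7930 × 16.765143 = 132,947.5828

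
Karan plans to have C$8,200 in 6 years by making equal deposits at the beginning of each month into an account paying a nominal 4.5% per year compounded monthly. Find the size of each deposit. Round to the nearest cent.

With 12 periods per year: i = 0.00375, n = 72.
FV-annuity factor × (1+i) = 82.790130; PMT = 8200 / 82.790130 = 99.0456

C$99.05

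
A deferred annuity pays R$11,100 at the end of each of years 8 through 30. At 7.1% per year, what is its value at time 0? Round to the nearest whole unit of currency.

R$76,755

PV at t=7 (ordinary 23-year annuity): 11100 × a(23|0.071) = 11100 × 11.176578 = 124,060.0145
Discount back 7 years: 124,060.0145 × (1+0.071)^(−7) = 124,060.0145 × 0.618691 = 76,754.7978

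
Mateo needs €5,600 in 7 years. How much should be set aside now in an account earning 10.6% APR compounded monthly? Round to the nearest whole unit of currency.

€2,675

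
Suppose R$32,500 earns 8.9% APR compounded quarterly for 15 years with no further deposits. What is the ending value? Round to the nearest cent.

With 4 periods per year: i = 0.02225, n = 60.
32,500 × (1+0.02225)^60 = 32,500 × 3.744787 = 121,705.5868

R$121,705.59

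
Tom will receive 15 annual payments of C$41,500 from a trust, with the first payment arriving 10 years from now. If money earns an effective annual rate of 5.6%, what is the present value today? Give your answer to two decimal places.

C$253,408.16

Value one period before first payment (t=9): 41500 × [1 − (1+0.056)^(−15)] / 0.056 = 41500 × 9.971208 = 413,805.1208
Discount back 9 years: 413,805.1208 × (1+0.056)^(−9) = 413,805.1208 × 0.612385 = 253,408.1609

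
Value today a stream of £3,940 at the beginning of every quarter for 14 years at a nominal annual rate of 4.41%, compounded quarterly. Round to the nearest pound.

Periodic rate i = 0.0441/4 = 0.011025; n = 14 × 4 = 56 periods.
PV = PMT · [1 − (1+i)^(−n)] / i × (1+i) = 3940 · 42.076043 = 165,779.6075
(annuity-due: payments at period start, so ×(1+i).)

£165,780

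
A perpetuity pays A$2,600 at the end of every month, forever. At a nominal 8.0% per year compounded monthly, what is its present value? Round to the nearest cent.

A$390,000.00

Periodic rate i = 0.08/12 = 0.00666667.
PV = C/r = 2600/0.00666667 = 390,000.0000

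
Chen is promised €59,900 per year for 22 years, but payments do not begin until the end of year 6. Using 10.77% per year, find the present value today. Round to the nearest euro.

PV at t=5 (ordinary 22-year annuity): 59900 × a(22|0.1077) = 59900 × 8.306695 = 497,571.0402
PV₀ = 497,571.0402 / (1+0.1077)^5 = 497,571.0402 / 1.667673 = 298,362.5546

€298,363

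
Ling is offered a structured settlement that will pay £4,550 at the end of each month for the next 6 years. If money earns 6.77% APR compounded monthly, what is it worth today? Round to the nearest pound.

£268,614

With 12 periods per year: i = 0.00564167, n = 72.
Annuity factor a(72|0.00564167) = 59.036133; PV = 4550 × 59.036133 = 268,614.4065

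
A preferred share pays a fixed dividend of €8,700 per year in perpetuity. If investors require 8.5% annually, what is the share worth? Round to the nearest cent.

€102,352.94

PV = C/r = 8700/0.085 = 102,352.9412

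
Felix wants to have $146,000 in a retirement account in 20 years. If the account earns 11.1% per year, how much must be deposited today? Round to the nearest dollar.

$17,786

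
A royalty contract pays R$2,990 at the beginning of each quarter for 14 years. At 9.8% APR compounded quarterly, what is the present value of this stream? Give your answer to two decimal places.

R$92,794.37

Periodic rate i = 0.098/4 = 0.0245; n = 14 × 4 = 56 periods.
PV = 2990 × [1 − (1+0.0245)^(−56)] / 0.0245 × (1+i) = 2990 × 31.034907 = 92,794.3705
(annuity-due: payments at period start, so ×(1+i).)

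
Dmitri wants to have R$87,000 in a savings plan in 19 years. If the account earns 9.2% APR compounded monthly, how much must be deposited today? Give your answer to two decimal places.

R$15,249.93

With 12 periods per year: i = 0.00766667, n = 228.
Discount factor = (1+0.00766667)^(−228) = 0.175287; PV = 87,000 × 0.175287 = 15,249.9273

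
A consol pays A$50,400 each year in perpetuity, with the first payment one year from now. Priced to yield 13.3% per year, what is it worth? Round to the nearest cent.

PV = PMT / i = 50400 / 0.133 = 378,947.3684

A$378,947.37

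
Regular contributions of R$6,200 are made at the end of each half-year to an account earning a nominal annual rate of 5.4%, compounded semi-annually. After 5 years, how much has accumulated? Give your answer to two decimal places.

i = 0.054/2 = 0.027 per half-year; n = 5·2 = 10.
FV = 6200 × [(1+0.027)^10 − 1] / 0.027 = 6200 × 11.306750 = 70,101.8526

R$70,101.85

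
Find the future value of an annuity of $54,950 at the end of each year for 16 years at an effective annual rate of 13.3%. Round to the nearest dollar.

FV = PMT · [(1+i)^n − 1] / i = 54950 · 47.921675 = 2,633,296.0262

$2,633,296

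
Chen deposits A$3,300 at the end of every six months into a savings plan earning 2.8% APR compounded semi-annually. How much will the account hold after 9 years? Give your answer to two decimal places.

Periodic rate i = 0.028/2 = 0.014; n = 9 × 2 = 18 periods.
Accumulation factor s(18|0.014) = 20.310672; FV = 3300 × 20.310672 = 67,025.2177

A$67,025.22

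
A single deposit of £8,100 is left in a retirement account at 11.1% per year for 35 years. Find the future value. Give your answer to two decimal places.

£322,460.91

FV = 8,100 × (1 + 0.111)^35 = 322,460.9149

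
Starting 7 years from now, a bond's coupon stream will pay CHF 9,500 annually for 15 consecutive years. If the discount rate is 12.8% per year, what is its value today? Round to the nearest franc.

Value one period before first payment (t=6): 9500 × [1 − (1+0.128)^(−15)] / 0.128 = 9500 × 6.529716 = 62,032.3020
Discount back 6 years: 62,032.3020 × (1+0.128)^(−6) = 62,032.3020 × 0.485451 = 30,113.6432

CHF 30,114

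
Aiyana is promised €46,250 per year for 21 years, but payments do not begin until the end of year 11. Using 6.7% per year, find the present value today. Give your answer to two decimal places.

€268,447.84

Value one period before first payment (t=10): 46250 × [1 − (1+0.067)^(−21)] / 0.067 = 46250 × 11.101774 = 513,457.0333
PV₀ = 513,457.0333 / (1+0.067)^10 = 513,457.0333 / 1.912688 = 268,447.8394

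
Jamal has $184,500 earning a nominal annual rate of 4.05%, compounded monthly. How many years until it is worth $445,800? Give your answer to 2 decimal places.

Periodic rate i = 0.0405/12 = 0.003375.
(1+i)^n = 445800/184500 = 2.41626, so n = ln 2.41626 / ln 1.00337 = 261.8397 months
= 261.8397/12 years

21.82 years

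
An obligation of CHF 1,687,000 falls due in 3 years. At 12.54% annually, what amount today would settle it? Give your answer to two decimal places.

PV = FV·(1+i)^(−n) = 1,687,000 × 0.701583 = 1,183,571.0944

CHF 1,183,571.09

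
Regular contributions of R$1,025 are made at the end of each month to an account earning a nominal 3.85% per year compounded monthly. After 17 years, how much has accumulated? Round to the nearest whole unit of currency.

With 12 periods per year: i = 0.00320833, n = 204.
Accumulation factor s(204|0.00320833) = 287.428147; FV = 1025 × 287.428147 = 294,613.8504

R$294,614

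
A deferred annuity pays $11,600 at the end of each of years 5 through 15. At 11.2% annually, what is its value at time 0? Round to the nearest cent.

PV at t=4 (ordinary 11-year annuity): 11600 × a(11|0.112) = 11600 × 6.151230 = 71,354.2646
Discount back 4 years: 71,354.2646 × (1+0.112)^(−4) = 71,354.2646 × 0.654005 = 46,666.0225

$46,666.02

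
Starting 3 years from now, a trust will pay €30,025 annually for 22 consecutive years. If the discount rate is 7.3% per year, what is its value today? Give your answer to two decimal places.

€281,423.48

Value one period before first payment (t=2): 30025 × [1 − (1+0.073)^(−22)] / 0.073 = 30025 × 10.791374 = 324,011.0123
PV₀ = 324,011.0123 / (1+0.073)^2 = 324,011.0123 / 1.151329 = 281,423.4787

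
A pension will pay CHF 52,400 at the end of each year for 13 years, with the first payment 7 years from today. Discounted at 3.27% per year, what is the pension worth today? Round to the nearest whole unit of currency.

CHF 451,599

Value one period before first payment (t=6): 52400 × [1 − (1+0.0327)^(−13)] / 0.0327 = 52400 × 10.453627 = 547,770.0712
Discount back 6 years: 547,770.0712 × (1+0.0327)^(−6) = 547,770.0712 × 0.824432 = 451,599.2767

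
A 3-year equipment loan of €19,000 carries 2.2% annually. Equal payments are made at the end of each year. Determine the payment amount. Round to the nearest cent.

Annuity-PV factor = 2.872685; PMT = 19000 / 2.872685 = 6,614.0212

€6,614.02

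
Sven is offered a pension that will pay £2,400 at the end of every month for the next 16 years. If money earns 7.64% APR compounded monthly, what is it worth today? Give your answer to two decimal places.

With 12 periods per year: i = 0.00636667, n = 192.
PV = PMT · [1 − (1+i)^(−n)] / i = 2400 · 110.628390 = 265,508.1372

£265,508.14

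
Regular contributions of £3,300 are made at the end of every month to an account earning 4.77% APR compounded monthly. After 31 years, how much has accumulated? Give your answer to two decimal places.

£2,801,386.80

Periodic rate i = 0.0477/12 = 0.003975; n = 31 × 12 = 372 periods.
FV = PMT · [(1+i)^n − 1] / i = 3300 · 848.905089 = 2,801,386.7951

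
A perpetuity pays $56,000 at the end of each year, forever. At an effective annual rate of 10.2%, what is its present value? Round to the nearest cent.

PV = PMT / i = 56000 / 0.102 = 549,019.6078

$549,019.61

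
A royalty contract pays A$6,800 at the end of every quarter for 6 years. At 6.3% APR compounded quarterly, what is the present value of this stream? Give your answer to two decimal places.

A$135,027.68

Periodic rate i = 0.063/4 = 0.01575; n = 6 × 4 = 24 periods.
PV = 6800 × [1 − (1+0.01575)^(−24)] / 0.01575 = 6800 × 19.857011 = 135,027.6781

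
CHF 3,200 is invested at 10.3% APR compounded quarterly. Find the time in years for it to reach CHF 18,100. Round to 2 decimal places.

Periodic rate i = 0.103/4 = 0.02575.
(1+i)^n = 18100/3200 = 5.65625, so n = ln 5.65625 / ln 1.02575 = 68.1544 quarters
= 68.1544/4 years

17.04 years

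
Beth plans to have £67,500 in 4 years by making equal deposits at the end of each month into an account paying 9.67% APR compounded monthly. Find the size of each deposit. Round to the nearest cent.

£1,157.36

Periodic rate i = 0.0967/12 = 0.00805833; n = 4 × 12 = 48 periods.
PMT = 67500 / ( [(1+0.00805833)^48 − 1] / 0.00805833 ) = 67500 / 58.322424 = 1,157.3593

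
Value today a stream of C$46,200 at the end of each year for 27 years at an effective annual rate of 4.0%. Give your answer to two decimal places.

C$754,426.86

Annuity factor a(27|0.04) = 16.329586; PV = 46200 × 16.329586 = 754,426.8615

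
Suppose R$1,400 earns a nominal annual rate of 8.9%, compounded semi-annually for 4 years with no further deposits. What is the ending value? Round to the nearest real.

Periodic rate i = 0.089/2 = 0.0445; n = 4 × 2 = 8 periods.
FV = 1,400 × (1 + 0.0445)^8 = 1,983.3328

R$1,983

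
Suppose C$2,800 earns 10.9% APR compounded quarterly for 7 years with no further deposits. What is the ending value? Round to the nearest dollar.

C$5,944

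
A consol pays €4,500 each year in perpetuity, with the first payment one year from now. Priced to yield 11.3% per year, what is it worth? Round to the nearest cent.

€39,823.01

PV = C/r = 4500/0.113 = 39,823.0088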